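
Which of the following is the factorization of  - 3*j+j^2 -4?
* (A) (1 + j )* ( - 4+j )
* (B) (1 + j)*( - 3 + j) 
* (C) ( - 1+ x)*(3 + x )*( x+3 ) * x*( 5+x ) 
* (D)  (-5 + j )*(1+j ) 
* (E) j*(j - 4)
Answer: A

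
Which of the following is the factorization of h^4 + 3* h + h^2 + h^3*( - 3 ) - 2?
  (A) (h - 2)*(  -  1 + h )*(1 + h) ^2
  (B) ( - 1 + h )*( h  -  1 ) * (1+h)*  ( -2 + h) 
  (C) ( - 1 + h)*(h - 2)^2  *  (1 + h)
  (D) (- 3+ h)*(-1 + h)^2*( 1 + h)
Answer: B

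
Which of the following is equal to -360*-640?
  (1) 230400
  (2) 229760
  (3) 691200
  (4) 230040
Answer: 1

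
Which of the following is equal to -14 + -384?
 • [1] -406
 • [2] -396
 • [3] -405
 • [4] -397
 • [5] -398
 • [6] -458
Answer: 5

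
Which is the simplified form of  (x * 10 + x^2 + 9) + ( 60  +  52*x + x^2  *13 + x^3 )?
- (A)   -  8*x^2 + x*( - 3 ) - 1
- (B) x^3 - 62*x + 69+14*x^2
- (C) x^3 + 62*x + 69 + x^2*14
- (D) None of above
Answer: C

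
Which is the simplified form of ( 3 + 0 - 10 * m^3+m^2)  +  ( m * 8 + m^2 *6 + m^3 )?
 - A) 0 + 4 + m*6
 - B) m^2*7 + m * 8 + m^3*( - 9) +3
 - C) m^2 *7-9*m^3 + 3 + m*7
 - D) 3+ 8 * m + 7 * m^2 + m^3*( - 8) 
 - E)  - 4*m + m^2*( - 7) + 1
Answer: B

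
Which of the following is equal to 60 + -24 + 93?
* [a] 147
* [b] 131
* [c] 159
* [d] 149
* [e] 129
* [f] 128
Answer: e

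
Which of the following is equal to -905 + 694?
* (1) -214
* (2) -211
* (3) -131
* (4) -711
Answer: 2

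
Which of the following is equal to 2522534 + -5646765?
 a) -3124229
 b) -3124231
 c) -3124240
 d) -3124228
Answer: b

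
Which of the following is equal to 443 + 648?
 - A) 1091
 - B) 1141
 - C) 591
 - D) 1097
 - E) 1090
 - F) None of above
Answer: A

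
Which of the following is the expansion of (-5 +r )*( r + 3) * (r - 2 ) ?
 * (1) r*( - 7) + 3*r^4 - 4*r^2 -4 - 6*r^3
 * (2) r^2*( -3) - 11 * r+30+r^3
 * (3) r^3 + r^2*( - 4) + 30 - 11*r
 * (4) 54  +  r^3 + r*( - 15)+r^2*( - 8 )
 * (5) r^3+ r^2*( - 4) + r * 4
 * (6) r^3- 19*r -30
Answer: 3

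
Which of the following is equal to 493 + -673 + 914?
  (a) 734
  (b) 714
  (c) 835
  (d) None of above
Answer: a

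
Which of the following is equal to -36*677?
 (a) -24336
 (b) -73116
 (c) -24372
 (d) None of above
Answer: c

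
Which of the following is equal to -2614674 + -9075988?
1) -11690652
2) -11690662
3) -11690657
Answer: 2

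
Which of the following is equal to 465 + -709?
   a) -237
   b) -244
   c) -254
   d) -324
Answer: b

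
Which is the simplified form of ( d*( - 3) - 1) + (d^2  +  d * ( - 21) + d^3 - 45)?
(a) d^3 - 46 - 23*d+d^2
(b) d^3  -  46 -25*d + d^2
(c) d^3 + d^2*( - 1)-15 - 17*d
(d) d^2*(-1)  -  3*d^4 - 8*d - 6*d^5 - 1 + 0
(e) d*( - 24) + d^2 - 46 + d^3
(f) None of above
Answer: e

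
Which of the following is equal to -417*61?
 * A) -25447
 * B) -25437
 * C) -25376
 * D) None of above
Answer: B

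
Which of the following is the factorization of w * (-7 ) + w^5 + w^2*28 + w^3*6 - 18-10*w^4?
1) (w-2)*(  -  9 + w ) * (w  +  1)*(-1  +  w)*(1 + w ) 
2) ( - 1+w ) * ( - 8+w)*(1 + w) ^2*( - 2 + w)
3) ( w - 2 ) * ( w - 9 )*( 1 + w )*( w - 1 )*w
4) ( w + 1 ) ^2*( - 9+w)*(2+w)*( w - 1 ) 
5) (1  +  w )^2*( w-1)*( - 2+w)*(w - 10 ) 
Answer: 1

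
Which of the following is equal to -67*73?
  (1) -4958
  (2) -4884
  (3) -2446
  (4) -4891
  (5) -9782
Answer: 4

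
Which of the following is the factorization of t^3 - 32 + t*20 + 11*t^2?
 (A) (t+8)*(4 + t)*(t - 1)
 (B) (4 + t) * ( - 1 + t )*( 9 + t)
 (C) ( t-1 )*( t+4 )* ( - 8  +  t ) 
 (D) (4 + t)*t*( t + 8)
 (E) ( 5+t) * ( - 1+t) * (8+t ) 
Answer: A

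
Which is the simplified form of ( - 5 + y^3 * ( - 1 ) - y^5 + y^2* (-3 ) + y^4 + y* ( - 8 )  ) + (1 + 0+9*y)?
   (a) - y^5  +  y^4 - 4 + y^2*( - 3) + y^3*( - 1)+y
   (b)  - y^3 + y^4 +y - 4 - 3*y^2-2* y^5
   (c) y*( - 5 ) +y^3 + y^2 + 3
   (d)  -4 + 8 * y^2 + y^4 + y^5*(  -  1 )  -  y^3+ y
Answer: a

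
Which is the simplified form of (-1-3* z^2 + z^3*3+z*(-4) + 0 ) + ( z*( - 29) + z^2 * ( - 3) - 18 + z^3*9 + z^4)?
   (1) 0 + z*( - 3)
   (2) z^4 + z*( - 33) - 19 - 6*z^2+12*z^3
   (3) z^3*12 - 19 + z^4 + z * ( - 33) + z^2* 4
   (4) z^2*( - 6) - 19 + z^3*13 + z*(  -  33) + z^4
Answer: 2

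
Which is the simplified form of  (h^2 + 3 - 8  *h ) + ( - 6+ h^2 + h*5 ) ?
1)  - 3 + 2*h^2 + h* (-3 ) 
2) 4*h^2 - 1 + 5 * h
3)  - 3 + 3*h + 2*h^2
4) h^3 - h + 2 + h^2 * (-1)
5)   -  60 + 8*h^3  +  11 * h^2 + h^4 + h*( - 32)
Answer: 1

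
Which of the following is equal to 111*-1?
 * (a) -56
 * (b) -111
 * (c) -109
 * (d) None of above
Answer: b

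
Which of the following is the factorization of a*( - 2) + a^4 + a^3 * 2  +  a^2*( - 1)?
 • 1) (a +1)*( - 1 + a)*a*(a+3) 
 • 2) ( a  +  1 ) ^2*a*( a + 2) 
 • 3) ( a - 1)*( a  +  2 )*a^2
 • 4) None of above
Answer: 4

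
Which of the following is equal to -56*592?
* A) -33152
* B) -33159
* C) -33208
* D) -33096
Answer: A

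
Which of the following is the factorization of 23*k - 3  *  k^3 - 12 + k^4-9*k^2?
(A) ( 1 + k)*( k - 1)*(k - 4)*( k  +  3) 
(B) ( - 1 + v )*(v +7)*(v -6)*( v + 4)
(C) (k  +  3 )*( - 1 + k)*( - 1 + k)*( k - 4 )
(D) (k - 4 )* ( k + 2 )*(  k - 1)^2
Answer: C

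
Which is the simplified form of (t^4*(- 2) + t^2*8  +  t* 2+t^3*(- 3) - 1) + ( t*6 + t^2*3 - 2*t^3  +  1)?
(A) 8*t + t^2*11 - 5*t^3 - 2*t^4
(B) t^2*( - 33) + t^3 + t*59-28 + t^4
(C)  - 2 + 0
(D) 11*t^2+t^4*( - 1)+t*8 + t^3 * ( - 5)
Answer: A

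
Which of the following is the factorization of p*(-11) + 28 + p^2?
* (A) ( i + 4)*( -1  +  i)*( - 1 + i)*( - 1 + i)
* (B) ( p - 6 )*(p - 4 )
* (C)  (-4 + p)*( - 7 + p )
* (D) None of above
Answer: C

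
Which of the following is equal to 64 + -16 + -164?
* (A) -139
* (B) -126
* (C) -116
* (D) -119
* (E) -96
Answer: C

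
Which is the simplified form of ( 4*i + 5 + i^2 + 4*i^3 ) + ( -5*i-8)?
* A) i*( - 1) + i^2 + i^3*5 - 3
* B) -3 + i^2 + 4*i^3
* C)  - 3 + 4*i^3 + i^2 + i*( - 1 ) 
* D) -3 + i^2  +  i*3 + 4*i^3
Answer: C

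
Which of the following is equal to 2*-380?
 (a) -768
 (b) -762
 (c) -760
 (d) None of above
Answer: c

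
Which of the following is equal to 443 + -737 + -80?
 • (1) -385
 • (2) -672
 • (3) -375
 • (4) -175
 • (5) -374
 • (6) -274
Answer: 5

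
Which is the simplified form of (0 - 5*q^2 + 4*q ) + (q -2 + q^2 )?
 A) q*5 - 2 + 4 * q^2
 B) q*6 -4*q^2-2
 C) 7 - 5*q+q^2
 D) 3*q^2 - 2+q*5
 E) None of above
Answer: E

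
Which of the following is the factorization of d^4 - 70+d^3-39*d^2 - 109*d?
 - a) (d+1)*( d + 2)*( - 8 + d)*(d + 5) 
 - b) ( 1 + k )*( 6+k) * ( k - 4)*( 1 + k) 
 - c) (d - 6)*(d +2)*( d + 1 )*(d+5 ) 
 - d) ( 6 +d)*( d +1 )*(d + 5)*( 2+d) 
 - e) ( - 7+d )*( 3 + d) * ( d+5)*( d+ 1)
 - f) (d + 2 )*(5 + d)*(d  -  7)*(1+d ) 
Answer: f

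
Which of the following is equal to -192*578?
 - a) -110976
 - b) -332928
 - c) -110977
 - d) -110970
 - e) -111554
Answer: a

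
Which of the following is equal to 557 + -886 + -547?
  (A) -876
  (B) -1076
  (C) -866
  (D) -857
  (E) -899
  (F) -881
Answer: A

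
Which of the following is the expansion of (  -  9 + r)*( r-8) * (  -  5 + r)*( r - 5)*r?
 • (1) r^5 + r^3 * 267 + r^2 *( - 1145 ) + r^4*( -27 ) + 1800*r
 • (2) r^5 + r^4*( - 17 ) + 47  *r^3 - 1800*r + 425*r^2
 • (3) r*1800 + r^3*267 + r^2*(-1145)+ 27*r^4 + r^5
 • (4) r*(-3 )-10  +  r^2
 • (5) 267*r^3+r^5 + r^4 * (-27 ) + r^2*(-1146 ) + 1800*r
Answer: 1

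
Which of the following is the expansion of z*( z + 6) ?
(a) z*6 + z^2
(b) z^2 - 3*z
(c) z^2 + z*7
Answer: a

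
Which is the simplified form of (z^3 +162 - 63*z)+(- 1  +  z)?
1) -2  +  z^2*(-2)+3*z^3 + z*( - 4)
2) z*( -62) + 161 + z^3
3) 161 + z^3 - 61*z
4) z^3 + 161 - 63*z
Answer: 2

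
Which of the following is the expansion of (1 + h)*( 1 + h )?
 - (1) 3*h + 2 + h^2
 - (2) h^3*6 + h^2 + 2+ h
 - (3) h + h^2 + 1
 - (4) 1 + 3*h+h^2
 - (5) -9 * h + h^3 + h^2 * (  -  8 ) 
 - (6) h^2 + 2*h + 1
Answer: 6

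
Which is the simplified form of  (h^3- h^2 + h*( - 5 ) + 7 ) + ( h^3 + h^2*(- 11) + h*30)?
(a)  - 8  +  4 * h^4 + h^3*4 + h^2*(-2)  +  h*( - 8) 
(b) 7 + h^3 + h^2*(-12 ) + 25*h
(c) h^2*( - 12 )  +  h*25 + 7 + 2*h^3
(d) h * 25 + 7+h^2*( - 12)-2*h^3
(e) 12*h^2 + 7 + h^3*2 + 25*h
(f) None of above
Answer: c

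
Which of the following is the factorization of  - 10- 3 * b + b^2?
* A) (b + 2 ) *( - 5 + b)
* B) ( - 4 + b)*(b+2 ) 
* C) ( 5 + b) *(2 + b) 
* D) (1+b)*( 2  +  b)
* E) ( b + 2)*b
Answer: A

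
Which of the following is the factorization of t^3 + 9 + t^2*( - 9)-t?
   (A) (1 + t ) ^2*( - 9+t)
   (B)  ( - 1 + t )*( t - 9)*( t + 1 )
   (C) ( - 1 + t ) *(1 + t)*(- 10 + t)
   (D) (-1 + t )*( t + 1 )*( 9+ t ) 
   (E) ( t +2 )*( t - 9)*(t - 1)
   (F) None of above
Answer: B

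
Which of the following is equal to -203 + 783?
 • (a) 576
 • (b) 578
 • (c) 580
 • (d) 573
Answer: c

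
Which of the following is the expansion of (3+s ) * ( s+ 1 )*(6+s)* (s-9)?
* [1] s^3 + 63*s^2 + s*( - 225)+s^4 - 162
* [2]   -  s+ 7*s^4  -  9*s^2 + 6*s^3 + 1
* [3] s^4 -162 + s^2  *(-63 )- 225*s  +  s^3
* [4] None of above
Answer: 3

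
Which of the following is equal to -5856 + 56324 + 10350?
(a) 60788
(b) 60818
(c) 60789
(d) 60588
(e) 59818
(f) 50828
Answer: b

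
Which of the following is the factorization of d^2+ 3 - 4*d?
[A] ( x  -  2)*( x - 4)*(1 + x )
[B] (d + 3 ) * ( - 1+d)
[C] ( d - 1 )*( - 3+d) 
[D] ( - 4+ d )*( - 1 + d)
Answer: C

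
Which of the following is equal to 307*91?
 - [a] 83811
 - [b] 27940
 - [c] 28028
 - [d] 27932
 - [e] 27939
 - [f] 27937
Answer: f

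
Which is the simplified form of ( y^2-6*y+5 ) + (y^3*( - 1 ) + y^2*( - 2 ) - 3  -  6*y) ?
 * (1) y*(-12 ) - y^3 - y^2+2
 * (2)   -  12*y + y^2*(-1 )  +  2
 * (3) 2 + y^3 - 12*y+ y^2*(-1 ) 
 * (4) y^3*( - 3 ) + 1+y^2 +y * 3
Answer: 1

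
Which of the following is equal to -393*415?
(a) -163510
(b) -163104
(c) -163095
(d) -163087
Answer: c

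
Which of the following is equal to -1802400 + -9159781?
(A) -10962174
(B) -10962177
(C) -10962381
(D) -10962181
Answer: D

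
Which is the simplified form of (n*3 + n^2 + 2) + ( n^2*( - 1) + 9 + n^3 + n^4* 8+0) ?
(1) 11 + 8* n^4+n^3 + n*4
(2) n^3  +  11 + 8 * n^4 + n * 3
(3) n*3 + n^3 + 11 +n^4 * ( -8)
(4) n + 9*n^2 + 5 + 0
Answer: 2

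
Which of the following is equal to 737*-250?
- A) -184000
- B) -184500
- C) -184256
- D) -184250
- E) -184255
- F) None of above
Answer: D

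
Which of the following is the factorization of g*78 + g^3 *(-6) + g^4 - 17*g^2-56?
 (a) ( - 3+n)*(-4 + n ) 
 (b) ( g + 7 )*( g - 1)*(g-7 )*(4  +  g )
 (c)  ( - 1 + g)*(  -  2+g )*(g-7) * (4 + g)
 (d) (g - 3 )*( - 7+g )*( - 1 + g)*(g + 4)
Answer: c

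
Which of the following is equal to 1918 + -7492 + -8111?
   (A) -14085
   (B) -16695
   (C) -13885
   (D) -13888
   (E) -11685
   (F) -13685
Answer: F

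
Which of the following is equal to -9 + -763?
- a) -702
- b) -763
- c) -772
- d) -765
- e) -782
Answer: c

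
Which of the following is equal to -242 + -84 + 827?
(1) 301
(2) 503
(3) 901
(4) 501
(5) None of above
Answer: 4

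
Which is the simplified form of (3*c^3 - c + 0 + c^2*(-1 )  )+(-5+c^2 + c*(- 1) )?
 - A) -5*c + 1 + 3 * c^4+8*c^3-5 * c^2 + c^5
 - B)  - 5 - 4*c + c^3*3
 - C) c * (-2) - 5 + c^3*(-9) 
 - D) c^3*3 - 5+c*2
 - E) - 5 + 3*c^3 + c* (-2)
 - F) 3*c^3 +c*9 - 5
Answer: E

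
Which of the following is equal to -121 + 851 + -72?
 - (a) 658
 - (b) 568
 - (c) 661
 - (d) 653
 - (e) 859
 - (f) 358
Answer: a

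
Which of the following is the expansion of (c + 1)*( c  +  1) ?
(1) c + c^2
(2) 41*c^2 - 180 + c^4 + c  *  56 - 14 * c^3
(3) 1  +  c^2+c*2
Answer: 3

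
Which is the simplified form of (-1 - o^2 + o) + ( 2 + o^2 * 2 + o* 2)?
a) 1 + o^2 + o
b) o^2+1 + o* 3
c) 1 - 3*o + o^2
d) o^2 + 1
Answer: b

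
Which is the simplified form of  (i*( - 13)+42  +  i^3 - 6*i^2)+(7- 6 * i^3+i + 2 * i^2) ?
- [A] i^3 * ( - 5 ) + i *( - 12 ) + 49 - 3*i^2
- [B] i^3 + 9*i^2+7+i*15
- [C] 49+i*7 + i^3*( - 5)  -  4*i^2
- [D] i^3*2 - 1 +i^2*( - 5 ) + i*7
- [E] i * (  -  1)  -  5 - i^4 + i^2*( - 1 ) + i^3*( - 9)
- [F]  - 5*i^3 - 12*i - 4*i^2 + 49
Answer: F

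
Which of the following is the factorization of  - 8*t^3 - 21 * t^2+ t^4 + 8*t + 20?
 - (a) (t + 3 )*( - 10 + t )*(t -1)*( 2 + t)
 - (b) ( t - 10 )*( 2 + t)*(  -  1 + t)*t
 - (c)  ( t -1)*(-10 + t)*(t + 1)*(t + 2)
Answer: c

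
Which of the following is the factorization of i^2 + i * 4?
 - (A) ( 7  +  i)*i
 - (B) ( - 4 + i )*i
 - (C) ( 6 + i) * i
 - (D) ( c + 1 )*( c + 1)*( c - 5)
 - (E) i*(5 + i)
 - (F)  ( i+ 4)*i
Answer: F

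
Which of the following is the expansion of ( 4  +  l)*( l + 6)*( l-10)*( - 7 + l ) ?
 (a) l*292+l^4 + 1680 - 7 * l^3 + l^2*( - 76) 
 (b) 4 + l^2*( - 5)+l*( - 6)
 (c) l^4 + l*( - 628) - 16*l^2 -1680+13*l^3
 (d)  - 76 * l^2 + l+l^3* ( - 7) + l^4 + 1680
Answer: a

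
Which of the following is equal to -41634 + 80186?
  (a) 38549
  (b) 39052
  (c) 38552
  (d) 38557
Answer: c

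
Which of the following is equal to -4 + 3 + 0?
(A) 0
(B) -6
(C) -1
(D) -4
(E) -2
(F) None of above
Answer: C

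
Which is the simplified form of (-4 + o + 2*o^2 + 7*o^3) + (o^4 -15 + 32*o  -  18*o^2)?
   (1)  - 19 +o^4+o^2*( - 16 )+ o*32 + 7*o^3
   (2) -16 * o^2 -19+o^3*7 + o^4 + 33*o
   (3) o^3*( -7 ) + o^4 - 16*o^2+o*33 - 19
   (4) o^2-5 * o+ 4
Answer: 2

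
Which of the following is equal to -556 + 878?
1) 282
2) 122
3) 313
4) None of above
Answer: 4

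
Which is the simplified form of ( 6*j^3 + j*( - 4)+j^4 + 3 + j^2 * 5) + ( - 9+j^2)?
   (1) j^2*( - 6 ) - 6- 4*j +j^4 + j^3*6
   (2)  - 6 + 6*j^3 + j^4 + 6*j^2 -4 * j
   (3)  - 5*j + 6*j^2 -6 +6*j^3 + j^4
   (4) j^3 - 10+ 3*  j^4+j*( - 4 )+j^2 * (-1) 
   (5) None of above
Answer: 2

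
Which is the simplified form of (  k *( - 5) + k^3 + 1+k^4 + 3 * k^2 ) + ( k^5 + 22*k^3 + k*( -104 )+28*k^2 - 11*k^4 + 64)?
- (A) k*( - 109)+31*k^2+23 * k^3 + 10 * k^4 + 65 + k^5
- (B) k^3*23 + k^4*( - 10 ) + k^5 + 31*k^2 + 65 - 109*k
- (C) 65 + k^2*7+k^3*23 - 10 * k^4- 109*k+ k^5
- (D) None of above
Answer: B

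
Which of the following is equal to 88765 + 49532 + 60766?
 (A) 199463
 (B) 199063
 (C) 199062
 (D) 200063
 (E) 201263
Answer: B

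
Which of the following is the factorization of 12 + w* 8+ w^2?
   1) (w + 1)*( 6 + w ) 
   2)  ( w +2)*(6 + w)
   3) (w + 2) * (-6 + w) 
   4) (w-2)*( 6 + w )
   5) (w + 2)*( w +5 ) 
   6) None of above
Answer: 2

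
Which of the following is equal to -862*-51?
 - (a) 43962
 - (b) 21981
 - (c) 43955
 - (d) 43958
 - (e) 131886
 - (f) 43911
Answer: a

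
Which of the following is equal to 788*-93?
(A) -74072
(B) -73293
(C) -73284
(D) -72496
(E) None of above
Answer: C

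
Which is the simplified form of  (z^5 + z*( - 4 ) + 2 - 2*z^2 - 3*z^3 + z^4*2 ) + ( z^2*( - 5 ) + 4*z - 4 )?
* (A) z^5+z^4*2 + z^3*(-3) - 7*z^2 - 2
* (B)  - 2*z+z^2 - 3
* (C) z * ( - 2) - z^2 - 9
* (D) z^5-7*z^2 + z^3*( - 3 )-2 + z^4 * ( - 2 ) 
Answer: A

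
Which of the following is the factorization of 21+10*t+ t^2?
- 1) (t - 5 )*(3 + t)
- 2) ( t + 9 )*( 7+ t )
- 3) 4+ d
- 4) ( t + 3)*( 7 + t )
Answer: 4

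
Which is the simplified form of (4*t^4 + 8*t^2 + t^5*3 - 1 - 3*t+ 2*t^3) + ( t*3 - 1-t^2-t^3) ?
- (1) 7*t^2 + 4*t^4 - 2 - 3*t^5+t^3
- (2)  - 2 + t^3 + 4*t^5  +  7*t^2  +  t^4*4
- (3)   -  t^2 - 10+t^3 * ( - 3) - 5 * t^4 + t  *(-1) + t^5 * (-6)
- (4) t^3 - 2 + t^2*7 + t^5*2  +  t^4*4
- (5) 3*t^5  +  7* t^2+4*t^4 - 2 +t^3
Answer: 5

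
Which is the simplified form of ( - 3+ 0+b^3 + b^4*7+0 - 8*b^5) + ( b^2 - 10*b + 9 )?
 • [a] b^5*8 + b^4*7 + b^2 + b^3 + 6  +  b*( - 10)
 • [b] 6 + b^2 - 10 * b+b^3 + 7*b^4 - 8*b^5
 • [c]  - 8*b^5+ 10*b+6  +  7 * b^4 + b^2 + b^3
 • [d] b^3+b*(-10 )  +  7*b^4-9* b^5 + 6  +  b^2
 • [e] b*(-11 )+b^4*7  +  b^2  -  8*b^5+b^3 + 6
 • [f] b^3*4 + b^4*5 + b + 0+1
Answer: b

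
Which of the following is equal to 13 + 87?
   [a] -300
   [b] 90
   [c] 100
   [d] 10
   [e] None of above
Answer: c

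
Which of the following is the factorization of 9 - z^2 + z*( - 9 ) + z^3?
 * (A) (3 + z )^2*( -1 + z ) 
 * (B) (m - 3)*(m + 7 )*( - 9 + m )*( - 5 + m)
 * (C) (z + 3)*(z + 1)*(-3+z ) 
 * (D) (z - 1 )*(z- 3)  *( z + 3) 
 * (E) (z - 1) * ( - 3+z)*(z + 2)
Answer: D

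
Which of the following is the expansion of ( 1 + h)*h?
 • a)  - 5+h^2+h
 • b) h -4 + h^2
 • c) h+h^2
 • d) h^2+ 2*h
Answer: c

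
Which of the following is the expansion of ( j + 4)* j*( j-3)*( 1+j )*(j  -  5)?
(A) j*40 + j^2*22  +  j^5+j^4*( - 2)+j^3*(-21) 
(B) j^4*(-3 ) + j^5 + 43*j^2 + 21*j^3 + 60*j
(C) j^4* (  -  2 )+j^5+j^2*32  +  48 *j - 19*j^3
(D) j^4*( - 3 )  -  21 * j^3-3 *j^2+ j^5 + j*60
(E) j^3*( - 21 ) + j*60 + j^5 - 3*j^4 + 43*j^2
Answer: E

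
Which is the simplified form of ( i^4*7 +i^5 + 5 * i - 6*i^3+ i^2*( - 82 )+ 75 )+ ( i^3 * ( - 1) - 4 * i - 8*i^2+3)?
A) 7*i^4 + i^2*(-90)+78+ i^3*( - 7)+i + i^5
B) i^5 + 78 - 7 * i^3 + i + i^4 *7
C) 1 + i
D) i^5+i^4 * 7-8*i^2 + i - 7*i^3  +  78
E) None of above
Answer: A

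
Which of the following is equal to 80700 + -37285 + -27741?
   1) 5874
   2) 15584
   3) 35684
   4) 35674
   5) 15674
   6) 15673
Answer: 5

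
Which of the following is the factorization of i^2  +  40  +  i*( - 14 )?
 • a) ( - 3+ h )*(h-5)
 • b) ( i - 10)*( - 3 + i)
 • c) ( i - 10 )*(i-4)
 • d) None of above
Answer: c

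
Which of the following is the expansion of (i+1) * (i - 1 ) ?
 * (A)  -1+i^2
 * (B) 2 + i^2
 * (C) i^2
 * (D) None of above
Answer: A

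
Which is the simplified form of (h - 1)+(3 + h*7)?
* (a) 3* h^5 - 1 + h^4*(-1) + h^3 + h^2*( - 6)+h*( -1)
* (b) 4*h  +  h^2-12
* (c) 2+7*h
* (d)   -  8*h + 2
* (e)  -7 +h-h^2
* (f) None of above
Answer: f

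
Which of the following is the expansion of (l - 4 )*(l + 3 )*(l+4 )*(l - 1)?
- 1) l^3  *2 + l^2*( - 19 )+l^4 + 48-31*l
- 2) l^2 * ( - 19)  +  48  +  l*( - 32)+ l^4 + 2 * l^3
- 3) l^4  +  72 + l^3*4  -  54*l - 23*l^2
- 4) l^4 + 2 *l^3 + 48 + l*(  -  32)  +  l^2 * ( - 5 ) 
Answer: 2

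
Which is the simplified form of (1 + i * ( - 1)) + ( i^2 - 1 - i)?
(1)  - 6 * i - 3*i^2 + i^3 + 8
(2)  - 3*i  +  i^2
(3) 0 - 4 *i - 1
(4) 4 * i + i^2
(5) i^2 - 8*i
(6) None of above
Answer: 6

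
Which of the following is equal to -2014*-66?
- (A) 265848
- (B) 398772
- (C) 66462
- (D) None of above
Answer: D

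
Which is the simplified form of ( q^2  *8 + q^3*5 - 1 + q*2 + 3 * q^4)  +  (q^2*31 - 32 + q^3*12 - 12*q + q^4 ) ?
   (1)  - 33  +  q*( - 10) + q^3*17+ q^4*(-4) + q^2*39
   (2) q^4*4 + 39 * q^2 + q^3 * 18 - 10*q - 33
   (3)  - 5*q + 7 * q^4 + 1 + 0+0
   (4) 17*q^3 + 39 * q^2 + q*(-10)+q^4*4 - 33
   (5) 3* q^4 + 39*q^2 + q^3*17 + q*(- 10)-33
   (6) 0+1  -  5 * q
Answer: 4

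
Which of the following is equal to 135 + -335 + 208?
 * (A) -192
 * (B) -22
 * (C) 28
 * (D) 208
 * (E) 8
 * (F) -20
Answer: E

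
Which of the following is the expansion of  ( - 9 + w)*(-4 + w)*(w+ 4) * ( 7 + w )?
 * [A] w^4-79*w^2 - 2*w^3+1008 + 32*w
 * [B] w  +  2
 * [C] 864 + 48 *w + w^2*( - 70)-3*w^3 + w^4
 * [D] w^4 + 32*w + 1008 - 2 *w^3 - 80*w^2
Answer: A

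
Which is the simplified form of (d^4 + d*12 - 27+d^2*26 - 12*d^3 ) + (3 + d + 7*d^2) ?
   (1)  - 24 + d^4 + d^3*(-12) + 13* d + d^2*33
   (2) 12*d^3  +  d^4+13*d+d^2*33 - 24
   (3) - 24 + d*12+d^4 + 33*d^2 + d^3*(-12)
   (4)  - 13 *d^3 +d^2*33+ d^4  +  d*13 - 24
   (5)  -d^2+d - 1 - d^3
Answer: 1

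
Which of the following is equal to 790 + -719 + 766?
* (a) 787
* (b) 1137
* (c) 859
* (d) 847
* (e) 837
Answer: e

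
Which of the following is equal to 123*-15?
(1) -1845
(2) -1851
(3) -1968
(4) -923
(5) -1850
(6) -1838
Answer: 1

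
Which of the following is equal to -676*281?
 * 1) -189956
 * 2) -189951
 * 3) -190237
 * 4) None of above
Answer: 1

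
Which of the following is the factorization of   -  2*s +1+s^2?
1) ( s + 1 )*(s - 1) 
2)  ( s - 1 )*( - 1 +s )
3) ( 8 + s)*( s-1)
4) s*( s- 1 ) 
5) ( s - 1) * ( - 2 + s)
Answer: 2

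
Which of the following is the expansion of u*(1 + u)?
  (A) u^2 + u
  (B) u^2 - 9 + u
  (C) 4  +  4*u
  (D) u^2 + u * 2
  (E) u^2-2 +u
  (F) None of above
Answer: A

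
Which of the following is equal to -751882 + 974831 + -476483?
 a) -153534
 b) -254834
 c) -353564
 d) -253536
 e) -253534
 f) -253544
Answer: e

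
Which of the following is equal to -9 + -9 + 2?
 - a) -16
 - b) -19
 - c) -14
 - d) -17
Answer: a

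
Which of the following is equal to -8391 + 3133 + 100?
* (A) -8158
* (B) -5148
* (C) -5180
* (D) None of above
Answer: D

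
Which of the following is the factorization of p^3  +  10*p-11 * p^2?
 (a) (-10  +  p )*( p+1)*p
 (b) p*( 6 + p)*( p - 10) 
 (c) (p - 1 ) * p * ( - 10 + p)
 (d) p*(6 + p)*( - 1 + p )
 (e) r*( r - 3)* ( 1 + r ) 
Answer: c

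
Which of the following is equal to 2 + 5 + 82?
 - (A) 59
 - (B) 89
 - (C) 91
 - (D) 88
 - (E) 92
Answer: B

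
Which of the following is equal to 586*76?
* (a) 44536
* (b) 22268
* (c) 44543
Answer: a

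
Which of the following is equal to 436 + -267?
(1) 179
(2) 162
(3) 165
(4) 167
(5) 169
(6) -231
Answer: 5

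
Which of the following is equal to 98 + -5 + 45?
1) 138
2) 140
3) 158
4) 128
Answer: 1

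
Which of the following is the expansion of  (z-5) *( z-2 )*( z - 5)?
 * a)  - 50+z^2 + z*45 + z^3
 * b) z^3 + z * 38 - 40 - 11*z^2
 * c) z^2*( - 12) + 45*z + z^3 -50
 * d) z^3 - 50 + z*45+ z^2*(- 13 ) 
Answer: c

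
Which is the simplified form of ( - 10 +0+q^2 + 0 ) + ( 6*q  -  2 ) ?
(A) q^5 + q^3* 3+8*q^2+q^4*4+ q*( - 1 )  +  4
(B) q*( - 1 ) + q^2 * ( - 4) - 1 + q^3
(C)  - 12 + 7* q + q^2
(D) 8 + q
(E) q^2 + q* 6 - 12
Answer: E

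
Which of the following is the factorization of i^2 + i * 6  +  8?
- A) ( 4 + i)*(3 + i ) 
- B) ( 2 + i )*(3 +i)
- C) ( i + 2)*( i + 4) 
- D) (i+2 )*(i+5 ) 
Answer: C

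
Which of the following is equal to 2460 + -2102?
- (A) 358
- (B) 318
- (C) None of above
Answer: A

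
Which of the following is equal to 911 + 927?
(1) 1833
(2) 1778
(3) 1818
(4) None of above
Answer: 4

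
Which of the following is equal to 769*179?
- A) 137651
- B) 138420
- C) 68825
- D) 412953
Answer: A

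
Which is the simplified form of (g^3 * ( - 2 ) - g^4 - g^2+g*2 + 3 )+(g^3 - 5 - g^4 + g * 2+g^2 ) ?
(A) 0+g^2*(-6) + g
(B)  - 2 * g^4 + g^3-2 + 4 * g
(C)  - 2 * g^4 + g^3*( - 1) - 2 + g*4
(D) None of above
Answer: C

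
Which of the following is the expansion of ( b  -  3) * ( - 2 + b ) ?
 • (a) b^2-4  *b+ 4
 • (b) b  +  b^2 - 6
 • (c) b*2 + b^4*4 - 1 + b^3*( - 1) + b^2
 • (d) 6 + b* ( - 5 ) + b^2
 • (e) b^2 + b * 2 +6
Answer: d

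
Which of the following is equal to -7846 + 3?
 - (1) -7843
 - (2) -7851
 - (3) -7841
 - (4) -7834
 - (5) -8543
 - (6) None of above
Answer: 1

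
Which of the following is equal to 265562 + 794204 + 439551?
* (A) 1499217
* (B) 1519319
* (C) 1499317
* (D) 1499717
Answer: C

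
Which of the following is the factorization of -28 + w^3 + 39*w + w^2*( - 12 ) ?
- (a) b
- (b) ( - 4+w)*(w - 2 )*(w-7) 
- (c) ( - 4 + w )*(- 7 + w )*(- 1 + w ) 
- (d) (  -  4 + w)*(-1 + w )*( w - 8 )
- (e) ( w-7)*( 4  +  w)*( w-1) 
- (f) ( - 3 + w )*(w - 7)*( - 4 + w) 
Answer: c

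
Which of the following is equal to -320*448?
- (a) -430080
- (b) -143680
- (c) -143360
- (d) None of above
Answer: c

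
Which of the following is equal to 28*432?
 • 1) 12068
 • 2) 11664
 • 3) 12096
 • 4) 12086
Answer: 3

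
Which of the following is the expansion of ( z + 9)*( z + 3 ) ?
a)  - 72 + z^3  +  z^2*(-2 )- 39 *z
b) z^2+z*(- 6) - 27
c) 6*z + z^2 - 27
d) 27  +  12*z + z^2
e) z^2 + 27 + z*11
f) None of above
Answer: d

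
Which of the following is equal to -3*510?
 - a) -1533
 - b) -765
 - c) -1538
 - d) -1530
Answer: d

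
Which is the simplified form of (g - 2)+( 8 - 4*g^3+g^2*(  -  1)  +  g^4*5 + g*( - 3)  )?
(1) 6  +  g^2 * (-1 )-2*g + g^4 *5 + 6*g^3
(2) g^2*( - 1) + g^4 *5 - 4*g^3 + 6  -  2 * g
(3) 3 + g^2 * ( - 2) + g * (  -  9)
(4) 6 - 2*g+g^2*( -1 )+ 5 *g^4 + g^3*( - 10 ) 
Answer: 2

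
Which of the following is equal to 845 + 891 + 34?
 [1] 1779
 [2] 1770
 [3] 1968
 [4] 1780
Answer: 2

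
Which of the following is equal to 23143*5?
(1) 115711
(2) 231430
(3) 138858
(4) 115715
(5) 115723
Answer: 4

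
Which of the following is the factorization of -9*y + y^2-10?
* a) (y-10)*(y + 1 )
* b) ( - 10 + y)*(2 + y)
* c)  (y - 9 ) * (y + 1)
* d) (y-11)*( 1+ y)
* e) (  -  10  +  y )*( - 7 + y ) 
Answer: a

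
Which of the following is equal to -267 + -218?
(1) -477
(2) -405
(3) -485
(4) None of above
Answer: 3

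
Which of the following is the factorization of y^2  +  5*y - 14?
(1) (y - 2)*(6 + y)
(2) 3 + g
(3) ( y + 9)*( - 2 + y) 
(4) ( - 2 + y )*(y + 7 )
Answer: 4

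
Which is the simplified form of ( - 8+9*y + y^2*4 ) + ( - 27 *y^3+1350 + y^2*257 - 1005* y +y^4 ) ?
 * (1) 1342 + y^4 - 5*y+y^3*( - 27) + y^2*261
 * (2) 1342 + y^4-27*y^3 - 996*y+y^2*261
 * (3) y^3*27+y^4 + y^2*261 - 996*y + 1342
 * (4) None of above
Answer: 2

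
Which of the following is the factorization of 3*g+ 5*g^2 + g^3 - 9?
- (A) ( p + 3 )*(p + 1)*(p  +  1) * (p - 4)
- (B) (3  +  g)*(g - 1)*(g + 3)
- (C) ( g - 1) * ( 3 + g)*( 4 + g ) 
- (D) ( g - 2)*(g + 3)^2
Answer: B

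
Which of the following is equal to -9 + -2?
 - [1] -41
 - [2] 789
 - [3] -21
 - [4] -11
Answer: 4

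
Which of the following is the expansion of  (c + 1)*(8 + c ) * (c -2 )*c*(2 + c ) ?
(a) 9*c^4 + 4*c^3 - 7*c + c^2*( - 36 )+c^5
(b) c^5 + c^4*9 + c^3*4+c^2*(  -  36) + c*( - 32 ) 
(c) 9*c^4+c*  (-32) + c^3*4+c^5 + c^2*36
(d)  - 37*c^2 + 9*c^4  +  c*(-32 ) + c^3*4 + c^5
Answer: b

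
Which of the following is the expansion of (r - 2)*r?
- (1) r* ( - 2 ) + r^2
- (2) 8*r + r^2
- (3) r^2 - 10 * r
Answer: 1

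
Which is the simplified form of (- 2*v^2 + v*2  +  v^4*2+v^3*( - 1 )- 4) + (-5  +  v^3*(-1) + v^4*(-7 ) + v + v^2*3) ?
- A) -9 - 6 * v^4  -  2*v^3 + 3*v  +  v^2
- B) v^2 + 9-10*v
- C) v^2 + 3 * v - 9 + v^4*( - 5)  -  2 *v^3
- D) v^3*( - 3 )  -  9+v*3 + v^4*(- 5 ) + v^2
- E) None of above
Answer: C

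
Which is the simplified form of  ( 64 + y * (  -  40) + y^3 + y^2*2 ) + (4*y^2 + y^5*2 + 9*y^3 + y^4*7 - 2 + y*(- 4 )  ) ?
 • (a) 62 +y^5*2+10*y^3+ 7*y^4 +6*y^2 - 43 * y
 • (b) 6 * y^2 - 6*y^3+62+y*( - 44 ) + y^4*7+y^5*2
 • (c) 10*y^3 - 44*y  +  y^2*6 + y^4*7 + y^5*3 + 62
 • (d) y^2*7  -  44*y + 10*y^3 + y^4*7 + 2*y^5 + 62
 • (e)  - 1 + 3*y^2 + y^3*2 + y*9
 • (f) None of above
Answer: f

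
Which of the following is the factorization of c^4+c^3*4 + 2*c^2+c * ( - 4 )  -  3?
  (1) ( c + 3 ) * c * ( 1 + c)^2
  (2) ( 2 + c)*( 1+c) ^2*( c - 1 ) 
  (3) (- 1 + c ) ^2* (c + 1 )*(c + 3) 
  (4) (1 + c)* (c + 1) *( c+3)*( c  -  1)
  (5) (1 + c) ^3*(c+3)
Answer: 4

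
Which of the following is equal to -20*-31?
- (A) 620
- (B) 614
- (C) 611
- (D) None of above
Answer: A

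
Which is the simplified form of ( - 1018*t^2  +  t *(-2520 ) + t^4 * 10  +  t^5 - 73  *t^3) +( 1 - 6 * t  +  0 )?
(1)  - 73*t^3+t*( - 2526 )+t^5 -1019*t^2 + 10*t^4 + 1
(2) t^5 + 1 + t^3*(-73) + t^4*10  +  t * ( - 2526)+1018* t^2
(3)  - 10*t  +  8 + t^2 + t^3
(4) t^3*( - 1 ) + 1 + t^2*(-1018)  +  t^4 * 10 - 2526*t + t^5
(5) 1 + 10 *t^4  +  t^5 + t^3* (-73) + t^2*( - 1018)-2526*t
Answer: 5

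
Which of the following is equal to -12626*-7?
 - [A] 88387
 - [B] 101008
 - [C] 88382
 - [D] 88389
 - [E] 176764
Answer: C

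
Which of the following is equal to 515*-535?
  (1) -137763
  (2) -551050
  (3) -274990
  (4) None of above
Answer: 4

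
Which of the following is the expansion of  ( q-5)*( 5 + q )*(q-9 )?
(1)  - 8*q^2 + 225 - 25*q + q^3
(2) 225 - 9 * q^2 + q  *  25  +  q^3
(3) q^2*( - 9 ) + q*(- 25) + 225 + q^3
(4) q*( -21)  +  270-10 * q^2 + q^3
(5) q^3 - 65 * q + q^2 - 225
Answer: 3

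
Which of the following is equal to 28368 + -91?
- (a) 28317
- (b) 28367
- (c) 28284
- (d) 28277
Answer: d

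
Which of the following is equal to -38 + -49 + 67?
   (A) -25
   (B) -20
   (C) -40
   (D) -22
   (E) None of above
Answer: B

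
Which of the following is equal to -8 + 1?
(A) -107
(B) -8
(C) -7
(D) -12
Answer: C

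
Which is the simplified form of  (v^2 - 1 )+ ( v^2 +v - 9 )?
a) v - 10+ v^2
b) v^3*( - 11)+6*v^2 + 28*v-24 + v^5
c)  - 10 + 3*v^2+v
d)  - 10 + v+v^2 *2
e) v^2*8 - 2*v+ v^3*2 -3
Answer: d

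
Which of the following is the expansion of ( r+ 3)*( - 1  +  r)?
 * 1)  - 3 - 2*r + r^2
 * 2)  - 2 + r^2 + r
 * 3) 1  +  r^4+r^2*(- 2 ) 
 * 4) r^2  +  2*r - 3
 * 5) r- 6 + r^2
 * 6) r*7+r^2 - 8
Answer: 4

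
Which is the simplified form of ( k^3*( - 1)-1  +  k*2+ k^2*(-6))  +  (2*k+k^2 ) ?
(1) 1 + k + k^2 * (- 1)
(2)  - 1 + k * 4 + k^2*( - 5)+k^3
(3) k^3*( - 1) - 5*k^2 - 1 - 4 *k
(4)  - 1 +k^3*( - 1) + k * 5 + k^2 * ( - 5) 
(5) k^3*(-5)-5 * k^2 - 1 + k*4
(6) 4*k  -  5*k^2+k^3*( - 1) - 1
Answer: 6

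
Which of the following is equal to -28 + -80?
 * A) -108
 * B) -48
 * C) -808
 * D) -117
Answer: A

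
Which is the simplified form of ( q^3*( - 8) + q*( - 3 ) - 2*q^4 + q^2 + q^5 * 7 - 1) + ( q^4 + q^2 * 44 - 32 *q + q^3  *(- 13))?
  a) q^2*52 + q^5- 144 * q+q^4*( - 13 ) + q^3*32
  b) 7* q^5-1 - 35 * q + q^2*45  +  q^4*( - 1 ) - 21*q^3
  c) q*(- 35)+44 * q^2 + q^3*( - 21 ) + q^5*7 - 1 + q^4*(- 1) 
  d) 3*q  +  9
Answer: b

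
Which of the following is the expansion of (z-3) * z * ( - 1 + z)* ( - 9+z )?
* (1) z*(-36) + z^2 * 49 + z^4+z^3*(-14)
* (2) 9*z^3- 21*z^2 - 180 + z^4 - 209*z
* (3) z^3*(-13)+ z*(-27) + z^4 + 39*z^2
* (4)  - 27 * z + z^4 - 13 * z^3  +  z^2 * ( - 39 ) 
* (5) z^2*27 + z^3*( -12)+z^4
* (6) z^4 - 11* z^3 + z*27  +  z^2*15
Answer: 3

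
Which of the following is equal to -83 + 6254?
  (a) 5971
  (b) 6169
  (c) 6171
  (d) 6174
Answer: c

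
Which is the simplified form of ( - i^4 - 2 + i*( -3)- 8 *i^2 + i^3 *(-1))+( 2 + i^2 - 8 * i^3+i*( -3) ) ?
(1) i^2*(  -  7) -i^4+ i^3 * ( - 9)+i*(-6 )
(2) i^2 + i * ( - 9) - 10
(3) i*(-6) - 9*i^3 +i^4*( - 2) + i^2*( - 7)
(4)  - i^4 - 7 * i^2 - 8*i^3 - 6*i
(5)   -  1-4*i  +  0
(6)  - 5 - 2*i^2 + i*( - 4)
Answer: 1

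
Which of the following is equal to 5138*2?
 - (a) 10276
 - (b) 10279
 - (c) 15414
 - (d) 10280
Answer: a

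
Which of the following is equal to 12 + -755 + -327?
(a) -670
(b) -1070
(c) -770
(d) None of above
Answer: b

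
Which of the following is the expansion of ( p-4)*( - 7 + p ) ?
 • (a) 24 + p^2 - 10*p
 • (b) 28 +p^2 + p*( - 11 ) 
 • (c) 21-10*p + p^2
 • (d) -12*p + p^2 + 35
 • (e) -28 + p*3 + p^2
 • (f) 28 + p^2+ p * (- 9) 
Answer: b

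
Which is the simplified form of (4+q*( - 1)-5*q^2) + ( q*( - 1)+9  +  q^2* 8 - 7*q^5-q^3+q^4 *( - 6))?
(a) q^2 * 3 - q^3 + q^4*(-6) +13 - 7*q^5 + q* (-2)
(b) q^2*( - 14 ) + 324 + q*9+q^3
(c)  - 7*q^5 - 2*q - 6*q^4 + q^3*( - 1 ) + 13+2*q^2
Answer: a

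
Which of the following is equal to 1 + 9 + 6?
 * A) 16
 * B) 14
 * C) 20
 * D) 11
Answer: A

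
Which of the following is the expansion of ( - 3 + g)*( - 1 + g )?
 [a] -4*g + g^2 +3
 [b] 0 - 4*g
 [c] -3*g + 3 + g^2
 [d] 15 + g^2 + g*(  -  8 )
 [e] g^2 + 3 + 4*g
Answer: a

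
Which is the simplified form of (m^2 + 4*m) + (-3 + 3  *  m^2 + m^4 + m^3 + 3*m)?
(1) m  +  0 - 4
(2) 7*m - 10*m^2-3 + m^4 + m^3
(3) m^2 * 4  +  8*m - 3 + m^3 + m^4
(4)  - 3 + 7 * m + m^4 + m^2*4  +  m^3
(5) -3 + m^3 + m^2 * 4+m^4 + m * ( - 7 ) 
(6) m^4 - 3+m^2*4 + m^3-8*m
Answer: 4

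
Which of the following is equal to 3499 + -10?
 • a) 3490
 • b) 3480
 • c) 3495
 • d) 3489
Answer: d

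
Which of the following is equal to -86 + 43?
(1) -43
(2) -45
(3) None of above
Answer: 1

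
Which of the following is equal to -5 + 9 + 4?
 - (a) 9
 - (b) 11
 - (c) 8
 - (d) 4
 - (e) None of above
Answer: c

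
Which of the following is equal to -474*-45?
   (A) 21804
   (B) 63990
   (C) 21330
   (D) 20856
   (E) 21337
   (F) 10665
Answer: C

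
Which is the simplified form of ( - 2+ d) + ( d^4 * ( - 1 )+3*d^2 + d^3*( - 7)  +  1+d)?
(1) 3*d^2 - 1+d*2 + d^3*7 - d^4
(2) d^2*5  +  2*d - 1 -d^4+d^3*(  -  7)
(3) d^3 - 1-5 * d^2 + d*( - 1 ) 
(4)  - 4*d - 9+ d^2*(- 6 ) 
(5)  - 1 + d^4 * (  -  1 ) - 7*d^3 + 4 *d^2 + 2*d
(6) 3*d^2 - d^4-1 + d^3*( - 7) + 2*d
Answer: 6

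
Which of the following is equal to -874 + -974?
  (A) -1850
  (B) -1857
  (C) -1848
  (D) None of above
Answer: C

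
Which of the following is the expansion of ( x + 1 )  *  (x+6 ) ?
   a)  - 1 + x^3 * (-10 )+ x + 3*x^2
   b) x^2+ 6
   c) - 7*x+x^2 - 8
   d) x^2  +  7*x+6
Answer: d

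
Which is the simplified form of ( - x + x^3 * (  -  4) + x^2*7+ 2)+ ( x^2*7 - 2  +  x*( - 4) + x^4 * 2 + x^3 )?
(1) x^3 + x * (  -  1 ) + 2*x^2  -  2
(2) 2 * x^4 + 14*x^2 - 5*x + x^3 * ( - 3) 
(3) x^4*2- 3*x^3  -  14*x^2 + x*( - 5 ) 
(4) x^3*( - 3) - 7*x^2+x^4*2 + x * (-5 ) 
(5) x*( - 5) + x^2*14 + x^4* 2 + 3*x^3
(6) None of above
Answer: 2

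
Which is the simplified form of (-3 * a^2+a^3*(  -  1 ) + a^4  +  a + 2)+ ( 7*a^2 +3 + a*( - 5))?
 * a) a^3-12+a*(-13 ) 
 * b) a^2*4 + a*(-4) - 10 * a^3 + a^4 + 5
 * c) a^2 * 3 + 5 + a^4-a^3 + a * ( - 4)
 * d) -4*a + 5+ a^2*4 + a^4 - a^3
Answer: d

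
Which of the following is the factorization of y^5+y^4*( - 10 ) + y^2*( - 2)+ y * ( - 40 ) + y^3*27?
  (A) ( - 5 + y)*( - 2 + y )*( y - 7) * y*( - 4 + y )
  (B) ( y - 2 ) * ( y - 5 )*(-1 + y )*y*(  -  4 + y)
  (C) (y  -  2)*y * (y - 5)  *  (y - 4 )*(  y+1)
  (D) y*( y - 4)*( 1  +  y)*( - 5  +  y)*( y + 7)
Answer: C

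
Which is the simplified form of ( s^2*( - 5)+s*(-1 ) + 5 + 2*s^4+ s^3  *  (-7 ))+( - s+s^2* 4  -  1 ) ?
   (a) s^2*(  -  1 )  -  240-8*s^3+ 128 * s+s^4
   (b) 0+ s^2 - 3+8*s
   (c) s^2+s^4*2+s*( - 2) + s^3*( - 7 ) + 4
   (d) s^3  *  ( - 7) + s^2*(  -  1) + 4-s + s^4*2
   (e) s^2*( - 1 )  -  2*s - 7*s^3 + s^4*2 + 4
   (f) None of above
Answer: e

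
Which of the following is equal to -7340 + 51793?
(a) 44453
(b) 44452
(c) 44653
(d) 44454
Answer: a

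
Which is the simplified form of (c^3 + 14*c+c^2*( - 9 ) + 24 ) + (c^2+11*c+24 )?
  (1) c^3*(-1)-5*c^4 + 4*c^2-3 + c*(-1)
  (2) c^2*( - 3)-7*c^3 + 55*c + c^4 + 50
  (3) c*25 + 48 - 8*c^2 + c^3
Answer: 3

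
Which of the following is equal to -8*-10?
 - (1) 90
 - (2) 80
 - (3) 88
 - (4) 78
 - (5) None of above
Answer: 2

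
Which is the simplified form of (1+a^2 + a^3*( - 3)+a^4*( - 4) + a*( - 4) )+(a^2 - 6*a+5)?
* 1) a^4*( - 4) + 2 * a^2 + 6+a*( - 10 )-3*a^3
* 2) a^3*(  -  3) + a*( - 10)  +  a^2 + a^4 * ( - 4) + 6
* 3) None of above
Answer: 1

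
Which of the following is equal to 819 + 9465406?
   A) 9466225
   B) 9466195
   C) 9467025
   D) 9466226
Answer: A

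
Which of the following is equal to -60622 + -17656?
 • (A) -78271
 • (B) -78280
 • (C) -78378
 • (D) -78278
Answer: D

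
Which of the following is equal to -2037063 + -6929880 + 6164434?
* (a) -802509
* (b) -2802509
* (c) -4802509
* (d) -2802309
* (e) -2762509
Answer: b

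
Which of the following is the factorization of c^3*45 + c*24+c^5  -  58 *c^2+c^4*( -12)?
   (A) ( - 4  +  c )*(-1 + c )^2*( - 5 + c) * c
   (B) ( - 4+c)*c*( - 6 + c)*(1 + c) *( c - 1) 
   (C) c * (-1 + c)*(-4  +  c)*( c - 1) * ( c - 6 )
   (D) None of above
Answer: C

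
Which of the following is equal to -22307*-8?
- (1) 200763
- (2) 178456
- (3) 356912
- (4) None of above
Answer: 2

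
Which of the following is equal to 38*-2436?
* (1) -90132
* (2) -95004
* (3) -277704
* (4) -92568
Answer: 4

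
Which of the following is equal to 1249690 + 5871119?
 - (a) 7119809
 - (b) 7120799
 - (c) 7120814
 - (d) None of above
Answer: d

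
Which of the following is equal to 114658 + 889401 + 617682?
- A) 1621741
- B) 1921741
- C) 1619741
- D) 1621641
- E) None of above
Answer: A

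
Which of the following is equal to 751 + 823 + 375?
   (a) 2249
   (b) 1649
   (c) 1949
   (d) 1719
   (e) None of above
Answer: c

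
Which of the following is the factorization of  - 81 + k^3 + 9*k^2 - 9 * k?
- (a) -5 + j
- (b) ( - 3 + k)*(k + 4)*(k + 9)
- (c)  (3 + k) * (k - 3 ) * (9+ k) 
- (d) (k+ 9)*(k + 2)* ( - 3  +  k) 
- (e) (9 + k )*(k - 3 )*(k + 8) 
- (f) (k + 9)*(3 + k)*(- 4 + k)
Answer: c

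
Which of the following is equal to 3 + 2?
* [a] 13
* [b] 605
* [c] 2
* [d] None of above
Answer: d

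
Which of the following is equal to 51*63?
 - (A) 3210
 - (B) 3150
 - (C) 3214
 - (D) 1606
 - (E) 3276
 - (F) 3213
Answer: F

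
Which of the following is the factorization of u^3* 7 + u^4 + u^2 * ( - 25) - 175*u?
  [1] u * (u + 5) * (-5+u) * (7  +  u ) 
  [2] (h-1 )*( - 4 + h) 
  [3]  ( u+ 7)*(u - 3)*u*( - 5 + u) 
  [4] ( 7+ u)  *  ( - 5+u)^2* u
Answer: 1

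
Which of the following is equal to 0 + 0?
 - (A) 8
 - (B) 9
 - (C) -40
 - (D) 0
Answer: D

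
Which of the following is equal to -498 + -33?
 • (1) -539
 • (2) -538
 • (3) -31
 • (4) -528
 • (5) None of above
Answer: 5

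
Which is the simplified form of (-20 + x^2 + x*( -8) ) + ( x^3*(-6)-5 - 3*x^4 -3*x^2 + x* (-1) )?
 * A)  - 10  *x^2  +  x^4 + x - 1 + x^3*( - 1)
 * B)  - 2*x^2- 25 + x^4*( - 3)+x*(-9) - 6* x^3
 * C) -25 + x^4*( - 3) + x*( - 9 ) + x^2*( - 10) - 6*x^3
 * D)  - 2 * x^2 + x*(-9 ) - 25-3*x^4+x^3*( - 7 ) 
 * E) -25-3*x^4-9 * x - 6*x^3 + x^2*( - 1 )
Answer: B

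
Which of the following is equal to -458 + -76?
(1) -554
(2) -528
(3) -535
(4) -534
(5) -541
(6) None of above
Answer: 4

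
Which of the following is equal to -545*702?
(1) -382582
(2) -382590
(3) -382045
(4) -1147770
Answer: 2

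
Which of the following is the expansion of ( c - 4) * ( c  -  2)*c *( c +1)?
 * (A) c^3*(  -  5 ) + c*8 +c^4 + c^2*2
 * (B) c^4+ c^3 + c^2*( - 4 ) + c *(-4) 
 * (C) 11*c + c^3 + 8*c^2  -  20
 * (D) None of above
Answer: A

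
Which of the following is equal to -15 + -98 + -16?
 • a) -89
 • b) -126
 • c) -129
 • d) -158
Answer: c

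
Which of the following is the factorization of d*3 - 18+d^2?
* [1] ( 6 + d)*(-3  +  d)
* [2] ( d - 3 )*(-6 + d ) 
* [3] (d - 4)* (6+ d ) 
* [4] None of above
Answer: 1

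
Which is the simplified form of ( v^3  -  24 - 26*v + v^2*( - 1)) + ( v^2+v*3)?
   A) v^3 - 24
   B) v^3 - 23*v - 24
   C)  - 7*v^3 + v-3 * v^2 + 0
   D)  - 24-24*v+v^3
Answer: B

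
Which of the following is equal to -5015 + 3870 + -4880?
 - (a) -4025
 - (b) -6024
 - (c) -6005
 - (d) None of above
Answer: d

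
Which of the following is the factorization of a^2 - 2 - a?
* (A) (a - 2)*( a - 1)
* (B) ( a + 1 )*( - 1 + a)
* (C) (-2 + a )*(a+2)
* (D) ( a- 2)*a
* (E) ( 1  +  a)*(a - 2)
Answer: E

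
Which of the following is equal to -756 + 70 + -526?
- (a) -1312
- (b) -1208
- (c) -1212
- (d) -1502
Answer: c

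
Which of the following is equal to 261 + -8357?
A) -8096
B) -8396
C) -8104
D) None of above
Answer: A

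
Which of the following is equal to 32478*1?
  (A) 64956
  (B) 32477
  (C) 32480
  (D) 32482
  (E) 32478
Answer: E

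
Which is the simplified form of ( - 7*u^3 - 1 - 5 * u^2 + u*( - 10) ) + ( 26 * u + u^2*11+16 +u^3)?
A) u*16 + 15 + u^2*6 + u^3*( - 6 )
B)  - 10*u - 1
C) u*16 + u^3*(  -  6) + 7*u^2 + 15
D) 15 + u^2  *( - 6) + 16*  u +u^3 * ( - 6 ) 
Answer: A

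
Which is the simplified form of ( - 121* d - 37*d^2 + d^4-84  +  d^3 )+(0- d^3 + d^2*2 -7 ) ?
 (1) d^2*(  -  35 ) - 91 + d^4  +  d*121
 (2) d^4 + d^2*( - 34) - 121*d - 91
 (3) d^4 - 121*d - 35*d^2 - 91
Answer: 3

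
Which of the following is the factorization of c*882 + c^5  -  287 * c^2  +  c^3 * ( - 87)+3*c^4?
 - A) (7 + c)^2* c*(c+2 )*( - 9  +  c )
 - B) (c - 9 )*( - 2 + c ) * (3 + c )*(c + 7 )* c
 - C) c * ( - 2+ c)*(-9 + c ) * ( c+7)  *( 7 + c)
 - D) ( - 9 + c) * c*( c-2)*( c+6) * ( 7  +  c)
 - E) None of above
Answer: C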